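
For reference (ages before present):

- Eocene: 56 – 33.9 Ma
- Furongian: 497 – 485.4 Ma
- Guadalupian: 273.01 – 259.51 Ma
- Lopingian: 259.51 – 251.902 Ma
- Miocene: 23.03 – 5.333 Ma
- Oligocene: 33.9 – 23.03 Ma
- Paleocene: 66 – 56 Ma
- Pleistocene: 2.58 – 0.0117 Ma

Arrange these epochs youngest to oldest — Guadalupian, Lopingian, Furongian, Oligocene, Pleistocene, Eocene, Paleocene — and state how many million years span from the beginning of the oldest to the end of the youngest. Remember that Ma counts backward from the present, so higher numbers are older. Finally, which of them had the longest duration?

Start ages (Ma): Furongian 497, Guadalupian 273.01, Lopingian 259.51, Paleocene 66, Eocene 56, Oligocene 33.9, Pleistocene 2.58.
Ordered youngest to oldest: Pleistocene, Oligocene, Eocene, Paleocene, Lopingian, Guadalupian, Furongian.
Span = 497 − 0.0117 = 496.9883 Myr.
Durations: Pleistocene 2.5683, Guadalupian 13.5, Furongian 11.6, Eocene 22.1, Lopingian 7.608, Paleocene 10, Oligocene 10.87 → longest is Eocene (22.1 Myr).

Pleistocene → Oligocene → Eocene → Paleocene → Lopingian → Guadalupian → Furongian; total span 496.9883 Myr; longest is Eocene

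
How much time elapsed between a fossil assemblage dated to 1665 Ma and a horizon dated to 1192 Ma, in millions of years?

1665 − 1192 = 473 million years.

473 million years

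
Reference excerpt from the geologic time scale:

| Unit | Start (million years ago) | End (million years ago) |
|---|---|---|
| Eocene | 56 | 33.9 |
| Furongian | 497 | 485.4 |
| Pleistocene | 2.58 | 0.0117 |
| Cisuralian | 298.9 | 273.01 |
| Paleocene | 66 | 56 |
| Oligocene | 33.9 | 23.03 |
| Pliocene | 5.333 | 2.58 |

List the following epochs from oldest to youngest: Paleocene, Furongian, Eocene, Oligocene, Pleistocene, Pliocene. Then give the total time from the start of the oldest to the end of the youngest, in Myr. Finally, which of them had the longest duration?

Furongian, Paleocene, Eocene, Oligocene, Pliocene, Pleistocene; total span 496.9883 Myr; longest is Eocene

Start ages (Ma): Furongian 497, Paleocene 66, Eocene 56, Oligocene 33.9, Pliocene 5.333, Pleistocene 2.58.
Ordered oldest to youngest: Furongian, Paleocene, Eocene, Oligocene, Pliocene, Pleistocene.
Span = 497 − 0.0117 = 496.9883 Myr.
Durations: Paleocene 10, Pleistocene 2.5683, Oligocene 10.87, Eocene 22.1, Furongian 11.6, Pliocene 2.753 → longest is Eocene (22.1 Myr).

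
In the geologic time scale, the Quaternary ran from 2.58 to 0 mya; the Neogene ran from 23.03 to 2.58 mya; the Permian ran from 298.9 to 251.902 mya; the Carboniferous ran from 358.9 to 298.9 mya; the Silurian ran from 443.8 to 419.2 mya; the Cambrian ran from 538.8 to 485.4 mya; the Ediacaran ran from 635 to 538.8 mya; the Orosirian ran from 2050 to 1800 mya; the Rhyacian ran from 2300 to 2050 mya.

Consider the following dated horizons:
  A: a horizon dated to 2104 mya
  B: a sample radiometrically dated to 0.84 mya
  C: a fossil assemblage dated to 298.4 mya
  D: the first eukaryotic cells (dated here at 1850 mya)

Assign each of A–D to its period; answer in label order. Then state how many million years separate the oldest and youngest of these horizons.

A: 2104 Ma lies in 2300–2050 Ma, so Rhyacian.
B: 0.84 Ma lies in 2.58–0 Ma, so Quaternary.
C: 298.4 Ma lies in 298.9–251.902 Ma, so Permian.
D: 1850 Ma lies in 2050–1800 Ma, so Orosirian.
Oldest = 2104 Ma, youngest = 0.84 Ma → span 2103.16 Myr.

A — Rhyacian; B — Quaternary; C — Permian; D — Orosirian; span 2103.16 million years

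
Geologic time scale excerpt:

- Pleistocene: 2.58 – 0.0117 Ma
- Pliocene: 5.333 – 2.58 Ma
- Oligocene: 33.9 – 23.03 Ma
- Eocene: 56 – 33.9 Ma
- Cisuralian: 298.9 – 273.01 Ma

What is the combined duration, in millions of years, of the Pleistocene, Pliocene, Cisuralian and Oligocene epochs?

42.0813 million years

Each duration: Pleistocene = 2.5683; Pliocene = 2.753; Cisuralian = 25.89; Oligocene = 10.87.
Sum: 2.5683 + 2.753 + 25.89 + 10.87 = 42.0813 Myr.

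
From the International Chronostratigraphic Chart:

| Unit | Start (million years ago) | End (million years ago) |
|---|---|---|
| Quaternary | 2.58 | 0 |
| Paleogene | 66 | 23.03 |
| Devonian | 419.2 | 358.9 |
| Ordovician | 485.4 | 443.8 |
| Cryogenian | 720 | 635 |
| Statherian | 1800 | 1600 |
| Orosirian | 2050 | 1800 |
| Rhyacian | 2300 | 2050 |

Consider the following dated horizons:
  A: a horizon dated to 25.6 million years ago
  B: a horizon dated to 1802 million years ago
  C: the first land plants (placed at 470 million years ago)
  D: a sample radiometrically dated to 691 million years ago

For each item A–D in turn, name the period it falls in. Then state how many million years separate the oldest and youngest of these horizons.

A: 25.6 Ma lies in 66–23.03 Ma, so Paleogene.
B: 1802 Ma lies in 2050–1800 Ma, so Orosirian.
C: 470 Ma lies in 485.4–443.8 Ma, so Ordovician.
D: 691 Ma lies in 720–635 Ma, so Cryogenian.
Oldest = 1802 Ma, youngest = 25.6 Ma → span 1776.4 Myr.

A — Paleogene; B — Orosirian; C — Ordovician; D — Cryogenian; span 1776.4 million years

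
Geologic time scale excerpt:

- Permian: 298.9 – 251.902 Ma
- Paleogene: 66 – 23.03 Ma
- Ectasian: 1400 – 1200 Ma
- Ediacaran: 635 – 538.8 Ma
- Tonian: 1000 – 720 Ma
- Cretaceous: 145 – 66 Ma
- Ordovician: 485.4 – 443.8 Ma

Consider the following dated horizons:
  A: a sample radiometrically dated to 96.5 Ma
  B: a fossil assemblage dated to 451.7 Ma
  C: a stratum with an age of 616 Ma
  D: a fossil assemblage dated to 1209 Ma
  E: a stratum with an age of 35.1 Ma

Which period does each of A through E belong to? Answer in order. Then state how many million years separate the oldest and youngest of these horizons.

A — Cretaceous; B — Ordovician; C — Ediacaran; D — Ectasian; E — Paleogene; span 1173.9 million years

Match each age against the start–end ranges in the excerpt: A = 96.5 Ma → Cretaceous (145–66); B = 451.7 Ma → Ordovician (485.4–443.8); C = 616 Ma → Ediacaran (635–538.8); D = 1209 Ma → Ectasian (1400–1200); E = 35.1 Ma → Paleogene (66–23.03).
The largest age is 1209 Ma and the smallest is 35.1 Ma; their difference is 1173.9 Myr.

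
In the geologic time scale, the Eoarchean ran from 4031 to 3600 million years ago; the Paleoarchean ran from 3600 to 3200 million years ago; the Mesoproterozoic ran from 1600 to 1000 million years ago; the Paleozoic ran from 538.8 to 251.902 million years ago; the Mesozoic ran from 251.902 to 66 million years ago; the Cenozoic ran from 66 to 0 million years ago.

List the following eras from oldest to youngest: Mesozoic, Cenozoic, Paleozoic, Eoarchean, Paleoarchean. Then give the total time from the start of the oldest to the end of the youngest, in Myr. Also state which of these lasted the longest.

Eoarchean, Paleoarchean, Paleozoic, Mesozoic, Cenozoic; total span 4031 Myr; longest is Eoarchean

From the excerpt: Mesozoic 251.902–66; Cenozoic 66–0; Paleozoic 538.8–251.902; Eoarchean 4031–3600; Paleoarchean 3600–3200 (Ma).
Larger Ma is earlier, so the oldest is Eoarchean and the youngest is Cenozoic; oldest to youngest: Eoarchean, Paleoarchean, Paleozoic, Mesozoic, Cenozoic.
Oldest start 4031 minus youngest end 0 gives 4031 Myr overall.
Individual lengths (start − end): Paleozoic 286.898; Paleoarchean 400; Mesozoic 185.902; Cenozoic 66; Eoarchean 431. The largest is Eoarchean at 431 Myr.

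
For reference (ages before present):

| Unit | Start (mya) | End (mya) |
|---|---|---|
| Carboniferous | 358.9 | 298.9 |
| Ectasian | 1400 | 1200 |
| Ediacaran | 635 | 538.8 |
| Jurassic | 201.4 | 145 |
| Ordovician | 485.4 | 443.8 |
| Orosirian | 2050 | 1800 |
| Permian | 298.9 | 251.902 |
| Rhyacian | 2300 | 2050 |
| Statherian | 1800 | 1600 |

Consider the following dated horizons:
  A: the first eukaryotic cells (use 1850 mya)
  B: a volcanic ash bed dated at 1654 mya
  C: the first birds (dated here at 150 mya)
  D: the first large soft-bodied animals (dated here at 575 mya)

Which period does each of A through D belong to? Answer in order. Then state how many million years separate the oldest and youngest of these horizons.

Match each age against the start–end ranges in the excerpt: A = 1850 Ma → Orosirian (2050–1800); B = 1654 Ma → Statherian (1800–1600); C = 150 Ma → Jurassic (201.4–145); D = 575 Ma → Ediacaran (635–538.8).
The largest age is 1850 Ma and the smallest is 150 Ma; their difference is 1700 Myr.

A — Orosirian; B — Statherian; C — Jurassic; D — Ediacaran; span 1700 million years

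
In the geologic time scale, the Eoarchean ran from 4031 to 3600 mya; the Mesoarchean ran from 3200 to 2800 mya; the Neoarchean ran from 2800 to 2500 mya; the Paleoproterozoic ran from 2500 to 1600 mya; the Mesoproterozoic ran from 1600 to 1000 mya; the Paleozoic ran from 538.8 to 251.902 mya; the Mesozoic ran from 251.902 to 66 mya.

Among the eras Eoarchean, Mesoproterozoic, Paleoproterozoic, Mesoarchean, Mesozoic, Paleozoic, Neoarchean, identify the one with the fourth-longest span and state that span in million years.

Mesoarchean, 400 million years

Start − end for each: Eoarchean 4031 − 3600 = 431; Mesoproterozoic 1600 − 1000 = 600; Paleoproterozoic 2500 − 1600 = 900; Mesoarchean 3200 − 2800 = 400; Mesozoic 251.902 − 66 = 185.902; Paleozoic 538.8 − 251.902 = 286.898; Neoarchean 2800 − 2500 = 300.
Ranking these from longest: Paleoproterozoic > Mesoproterozoic > Eoarchean > Mesoarchean > Neoarchean > Paleozoic > Mesozoic.
Position 4 in that ranking is Mesoarchean, which lasted 400 Myr.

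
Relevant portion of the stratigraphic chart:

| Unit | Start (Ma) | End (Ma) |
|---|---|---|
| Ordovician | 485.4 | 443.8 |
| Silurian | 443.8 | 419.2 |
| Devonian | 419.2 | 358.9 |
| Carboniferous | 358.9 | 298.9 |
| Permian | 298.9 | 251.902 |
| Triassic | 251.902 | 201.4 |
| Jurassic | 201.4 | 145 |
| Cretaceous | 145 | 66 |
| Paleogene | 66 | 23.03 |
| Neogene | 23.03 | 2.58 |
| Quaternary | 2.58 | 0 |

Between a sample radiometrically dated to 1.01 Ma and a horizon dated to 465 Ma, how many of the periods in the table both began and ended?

The older date is 465 Ma and the younger is 1.01 Ma.
Periods with start < 465 and end > 1.01 Ma: Silurian (443.8–419.2), Devonian (419.2–358.9), Carboniferous (358.9–298.9), Permian (298.9–251.902), Triassic (251.902–201.4), Jurassic (201.4–145), Cretaceous (145–66), Paleogene (66–23.03), Neogene (23.03–2.58).
That is 9 complete periods.

9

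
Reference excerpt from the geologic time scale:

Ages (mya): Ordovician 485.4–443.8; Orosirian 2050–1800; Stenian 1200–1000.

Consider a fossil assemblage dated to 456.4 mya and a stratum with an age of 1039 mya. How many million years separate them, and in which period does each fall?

582.6 million years apart; the first in the Ordovician, the second in the Stenian

Elapsed time: 1039 − 456.4 = 582.6 Myr.
456.4 Ma lies within 485.4–443.8 Ma: Ordovician.
1039 Ma lies within 1200–1000 Ma: Stenian.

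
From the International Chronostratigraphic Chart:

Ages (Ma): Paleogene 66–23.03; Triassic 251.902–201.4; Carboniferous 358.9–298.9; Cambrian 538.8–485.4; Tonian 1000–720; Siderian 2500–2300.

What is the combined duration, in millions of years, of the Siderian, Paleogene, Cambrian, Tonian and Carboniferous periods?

Duration is start − end for each: (2500 − 2300) + (66 − 23.03) + (538.8 − 485.4) + (1000 − 720) + (358.9 − 298.9).
That is 200 + 42.97 + 53.4 + 280 + 60, which totals 636.37 million years.

636.37 million years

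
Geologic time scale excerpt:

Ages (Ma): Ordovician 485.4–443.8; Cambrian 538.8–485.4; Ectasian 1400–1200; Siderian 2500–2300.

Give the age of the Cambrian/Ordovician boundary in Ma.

485.4 Ma

The Cambrian ends and the Ordovician begins at 485.4 Ma.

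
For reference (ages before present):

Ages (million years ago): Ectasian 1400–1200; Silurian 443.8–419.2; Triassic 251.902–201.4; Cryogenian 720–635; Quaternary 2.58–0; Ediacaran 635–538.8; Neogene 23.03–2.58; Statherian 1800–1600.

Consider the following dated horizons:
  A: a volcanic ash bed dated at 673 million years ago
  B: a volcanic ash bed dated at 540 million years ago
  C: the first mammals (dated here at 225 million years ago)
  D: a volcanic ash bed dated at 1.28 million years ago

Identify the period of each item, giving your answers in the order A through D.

Match each age against the start–end ranges in the excerpt: A = 673 Ma → Cryogenian (720–635); B = 540 Ma → Ediacaran (635–538.8); C = 225 Ma → Triassic (251.902–201.4); D = 1.28 Ma → Quaternary (2.58–0).

A — Cryogenian; B — Ediacaran; C — Triassic; D — Quaternary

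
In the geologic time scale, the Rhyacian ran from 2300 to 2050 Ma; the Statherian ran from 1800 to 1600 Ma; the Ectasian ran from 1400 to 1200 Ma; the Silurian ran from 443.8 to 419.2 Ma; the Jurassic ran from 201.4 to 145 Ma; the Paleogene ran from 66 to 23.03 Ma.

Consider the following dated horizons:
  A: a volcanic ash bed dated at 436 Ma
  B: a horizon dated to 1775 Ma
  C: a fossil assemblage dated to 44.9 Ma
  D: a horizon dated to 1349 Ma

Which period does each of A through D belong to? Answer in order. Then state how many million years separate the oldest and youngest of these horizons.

A: 436 Ma lies in 443.8–419.2 Ma, so Silurian.
B: 1775 Ma lies in 1800–1600 Ma, so Statherian.
C: 44.9 Ma lies in 66–23.03 Ma, so Paleogene.
D: 1349 Ma lies in 1400–1200 Ma, so Ectasian.
Oldest = 1775 Ma, youngest = 44.9 Ma → span 1730.1 Myr.

A — Silurian; B — Statherian; C — Paleogene; D — Ectasian; span 1730.1 million years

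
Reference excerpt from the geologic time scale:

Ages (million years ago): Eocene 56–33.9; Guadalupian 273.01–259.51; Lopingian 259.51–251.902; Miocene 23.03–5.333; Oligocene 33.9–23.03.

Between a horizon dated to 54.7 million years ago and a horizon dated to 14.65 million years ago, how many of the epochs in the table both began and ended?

1

54.7 Ma sits inside the Eocene (56–33.9) and 14.65 Ma inside the Miocene (23.03–5.333); neither of those is wholly between the two dates.
The listed epochs lying completely between them are Oligocene — 1 in all.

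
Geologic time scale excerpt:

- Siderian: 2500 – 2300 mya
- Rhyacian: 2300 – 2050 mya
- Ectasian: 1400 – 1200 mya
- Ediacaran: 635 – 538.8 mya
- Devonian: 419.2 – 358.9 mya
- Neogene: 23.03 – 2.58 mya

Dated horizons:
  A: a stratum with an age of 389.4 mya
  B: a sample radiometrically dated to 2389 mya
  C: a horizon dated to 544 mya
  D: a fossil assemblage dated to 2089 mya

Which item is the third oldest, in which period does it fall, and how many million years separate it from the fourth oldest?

C, in the Ediacaran; 154.6 million years to A

Sorted oldest-first by Ma: B (2389), D (2089), C (544), A (389.4).
The third oldest is C at 544 Ma, which lies in 635–538.8 Ma: the Ediacaran.
The fourth oldest is A at 389.4 Ma; separation = |544 − 389.4| = 154.6 Myr.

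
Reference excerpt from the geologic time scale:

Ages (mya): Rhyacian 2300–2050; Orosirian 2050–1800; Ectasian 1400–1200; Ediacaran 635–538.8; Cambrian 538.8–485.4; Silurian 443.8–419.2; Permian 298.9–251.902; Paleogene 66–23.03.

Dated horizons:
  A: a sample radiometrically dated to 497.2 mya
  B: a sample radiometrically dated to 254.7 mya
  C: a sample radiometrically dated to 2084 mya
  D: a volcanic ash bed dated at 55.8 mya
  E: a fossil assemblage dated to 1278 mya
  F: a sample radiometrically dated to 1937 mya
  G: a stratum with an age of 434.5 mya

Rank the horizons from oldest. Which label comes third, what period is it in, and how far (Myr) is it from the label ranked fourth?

Larger Ma means older, so oldest first: C 2084 > F 1937 > E 1278 > A 497.2 > G 434.5 > B 254.7 > D 55.8.
Counting 3 along gives E (1278 Ma); the excerpt puts that inside the Ectasian, 1400–1200 Ma.
Next in line is A (497.2 Ma), and 1278 − 497.2 = 780.8 Myr.

E, in the Ectasian; 780.8 million years to A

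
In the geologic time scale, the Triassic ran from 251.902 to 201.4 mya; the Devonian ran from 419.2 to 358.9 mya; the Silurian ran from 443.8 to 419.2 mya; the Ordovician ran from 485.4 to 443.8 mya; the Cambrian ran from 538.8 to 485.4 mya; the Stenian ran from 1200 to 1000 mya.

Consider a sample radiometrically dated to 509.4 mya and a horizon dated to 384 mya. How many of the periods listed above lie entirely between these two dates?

2

The older date is 509.4 Ma and the younger is 384 Ma.
Periods with start < 509.4 and end > 384 Ma: Ordovician (485.4–443.8), Silurian (443.8–419.2).
That is 2 complete periods.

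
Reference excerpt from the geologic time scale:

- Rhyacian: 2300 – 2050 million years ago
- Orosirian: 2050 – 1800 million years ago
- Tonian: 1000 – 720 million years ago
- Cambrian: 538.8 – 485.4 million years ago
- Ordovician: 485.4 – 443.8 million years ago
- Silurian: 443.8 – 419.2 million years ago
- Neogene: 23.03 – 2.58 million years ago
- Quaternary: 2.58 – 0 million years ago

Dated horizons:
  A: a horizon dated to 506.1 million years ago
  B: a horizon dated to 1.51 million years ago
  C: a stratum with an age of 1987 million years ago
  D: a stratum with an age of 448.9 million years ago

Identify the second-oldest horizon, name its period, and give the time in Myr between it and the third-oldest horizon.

A, in the Cambrian; 57.2 million years to D

Sorted oldest-first by Ma: C (1987), A (506.1), D (448.9), B (1.51).
The second oldest is A at 506.1 Ma, which lies in 538.8–485.4 Ma: the Cambrian.
The third oldest is D at 448.9 Ma; separation = |506.1 − 448.9| = 57.2 Myr.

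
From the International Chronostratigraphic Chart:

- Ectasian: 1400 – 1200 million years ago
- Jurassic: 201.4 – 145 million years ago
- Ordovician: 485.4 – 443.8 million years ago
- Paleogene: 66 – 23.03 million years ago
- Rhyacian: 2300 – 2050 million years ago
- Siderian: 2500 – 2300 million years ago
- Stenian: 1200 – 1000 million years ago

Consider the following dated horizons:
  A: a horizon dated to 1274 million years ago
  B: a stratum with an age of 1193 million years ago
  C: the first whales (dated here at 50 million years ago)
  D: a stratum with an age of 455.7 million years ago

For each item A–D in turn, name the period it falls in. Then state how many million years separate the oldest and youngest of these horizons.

A: 1274 Ma lies in 1400–1200 Ma, so Ectasian.
B: 1193 Ma lies in 1200–1000 Ma, so Stenian.
C: 50 Ma lies in 66–23.03 Ma, so Paleogene.
D: 455.7 Ma lies in 485.4–443.8 Ma, so Ordovician.
Oldest = 1274 Ma, youngest = 50 Ma → span 1224 Myr.

A — Ectasian; B — Stenian; C — Paleogene; D — Ordovician; span 1224 million years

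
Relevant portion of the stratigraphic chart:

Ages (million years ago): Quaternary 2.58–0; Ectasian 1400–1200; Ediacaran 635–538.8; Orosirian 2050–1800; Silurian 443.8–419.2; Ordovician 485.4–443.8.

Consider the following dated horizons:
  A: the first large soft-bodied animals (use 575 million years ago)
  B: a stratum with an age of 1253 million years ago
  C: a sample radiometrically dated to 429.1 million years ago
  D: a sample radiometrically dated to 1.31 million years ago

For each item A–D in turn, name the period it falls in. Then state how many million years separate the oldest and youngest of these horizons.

A — Ediacaran; B — Ectasian; C — Silurian; D — Quaternary; span 1251.69 million years

A: 575 Ma lies in 635–538.8 Ma, so Ediacaran.
B: 1253 Ma lies in 1400–1200 Ma, so Ectasian.
C: 429.1 Ma lies in 443.8–419.2 Ma, so Silurian.
D: 1.31 Ma lies in 2.58–0 Ma, so Quaternary.
Oldest = 1253 Ma, youngest = 1.31 Ma → span 1251.69 Myr.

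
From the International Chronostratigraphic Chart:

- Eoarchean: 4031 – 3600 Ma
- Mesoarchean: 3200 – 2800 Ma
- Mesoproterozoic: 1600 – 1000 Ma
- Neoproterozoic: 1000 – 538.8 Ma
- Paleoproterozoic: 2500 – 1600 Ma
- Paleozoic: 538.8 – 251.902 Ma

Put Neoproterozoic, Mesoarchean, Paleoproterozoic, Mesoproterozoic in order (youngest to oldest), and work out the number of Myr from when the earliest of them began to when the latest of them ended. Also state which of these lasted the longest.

Start ages (Ma): Mesoarchean 3200, Paleoproterozoic 2500, Mesoproterozoic 1600, Neoproterozoic 1000.
Ordered youngest to oldest: Neoproterozoic, Mesoproterozoic, Paleoproterozoic, Mesoarchean.
Span = 3200 − 538.8 = 2661.2 Myr.
Durations: Mesoproterozoic 600, Paleoproterozoic 900, Mesoarchean 400, Neoproterozoic 461.2 → longest is Paleoproterozoic (900 Myr).

Neoproterozoic → Mesoproterozoic → Paleoproterozoic → Mesoarchean; total span 2661.2 Myr; longest is Paleoproterozoic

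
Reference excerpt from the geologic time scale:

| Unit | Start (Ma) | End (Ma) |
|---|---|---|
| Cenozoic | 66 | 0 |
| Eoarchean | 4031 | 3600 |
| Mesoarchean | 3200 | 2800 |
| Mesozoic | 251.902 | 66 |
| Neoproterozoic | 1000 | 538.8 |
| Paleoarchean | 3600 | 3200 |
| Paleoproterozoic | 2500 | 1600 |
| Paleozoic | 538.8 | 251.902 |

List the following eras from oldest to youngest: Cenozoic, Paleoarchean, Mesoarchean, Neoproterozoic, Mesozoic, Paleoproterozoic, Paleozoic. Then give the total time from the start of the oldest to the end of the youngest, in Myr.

Paleoarchean, Mesoarchean, Paleoproterozoic, Neoproterozoic, Paleozoic, Mesozoic, Cenozoic; total span 3600 Myr

Start ages (Ma): Paleoarchean 3600, Mesoarchean 3200, Paleoproterozoic 2500, Neoproterozoic 1000, Paleozoic 538.8, Mesozoic 251.902, Cenozoic 66.
Ordered oldest to youngest: Paleoarchean, Mesoarchean, Paleoproterozoic, Neoproterozoic, Paleozoic, Mesozoic, Cenozoic.
Span = 3600 − 0 = 3600 Myr.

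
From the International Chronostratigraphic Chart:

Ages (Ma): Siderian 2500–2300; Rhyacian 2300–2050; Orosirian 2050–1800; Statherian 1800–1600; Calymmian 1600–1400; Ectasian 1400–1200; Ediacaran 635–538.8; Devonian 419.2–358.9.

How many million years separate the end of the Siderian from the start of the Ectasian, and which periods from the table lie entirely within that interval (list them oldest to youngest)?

900 million years; Rhyacian, Orosirian, Statherian, Calymmian

End of Siderian = 2300 Ma; start of Ectasian = 1400 Ma.
Gap = 2300 − 1400 = 900 Myr.
Periods wholly inside 2300–1400 Ma: Rhyacian (2300–2050), Orosirian (2050–1800), Statherian (1800–1600), Calymmian (1600–1400).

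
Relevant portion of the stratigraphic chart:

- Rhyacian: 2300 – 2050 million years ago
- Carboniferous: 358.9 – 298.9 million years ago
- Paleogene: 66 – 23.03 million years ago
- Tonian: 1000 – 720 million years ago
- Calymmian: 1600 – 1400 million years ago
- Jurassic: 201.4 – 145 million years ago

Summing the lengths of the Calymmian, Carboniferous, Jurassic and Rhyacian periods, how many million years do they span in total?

Duration is start − end for each: (1600 − 1400) + (358.9 − 298.9) + (201.4 − 145) + (2300 − 2050).
That is 200 + 60 + 56.4 + 250, which totals 566.4 million years.

566.4 million years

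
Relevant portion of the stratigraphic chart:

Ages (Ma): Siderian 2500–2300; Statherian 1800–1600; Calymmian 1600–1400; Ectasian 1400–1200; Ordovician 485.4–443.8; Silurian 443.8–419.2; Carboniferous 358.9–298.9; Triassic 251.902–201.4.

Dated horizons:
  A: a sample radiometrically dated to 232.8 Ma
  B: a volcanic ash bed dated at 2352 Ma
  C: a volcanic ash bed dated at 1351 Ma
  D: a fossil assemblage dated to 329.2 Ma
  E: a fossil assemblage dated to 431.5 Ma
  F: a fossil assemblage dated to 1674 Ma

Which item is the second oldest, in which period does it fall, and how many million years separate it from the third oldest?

F, in the Statherian; 323 million years to C

Larger Ma means older, so oldest first: B 2352 > F 1674 > C 1351 > E 431.5 > D 329.2 > A 232.8.
Counting 2 along gives F (1674 Ma); the excerpt puts that inside the Statherian, 1800–1600 Ma.
Next in line is C (1351 Ma), and 1674 − 1351 = 323 Myr.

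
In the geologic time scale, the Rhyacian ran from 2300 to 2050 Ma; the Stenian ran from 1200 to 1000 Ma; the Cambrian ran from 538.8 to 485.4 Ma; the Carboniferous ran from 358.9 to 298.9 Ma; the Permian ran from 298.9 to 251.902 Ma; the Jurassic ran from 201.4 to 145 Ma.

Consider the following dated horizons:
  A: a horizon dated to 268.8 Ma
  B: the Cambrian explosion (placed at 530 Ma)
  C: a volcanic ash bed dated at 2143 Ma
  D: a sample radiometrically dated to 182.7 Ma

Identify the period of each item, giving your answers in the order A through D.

A: 268.8 Ma lies in 298.9–251.902 Ma, so Permian.
B: 530 Ma lies in 538.8–485.4 Ma, so Cambrian.
C: 2143 Ma lies in 2300–2050 Ma, so Rhyacian.
D: 182.7 Ma lies in 201.4–145 Ma, so Jurassic.

A — Permian; B — Cambrian; C — Rhyacian; D — Jurassic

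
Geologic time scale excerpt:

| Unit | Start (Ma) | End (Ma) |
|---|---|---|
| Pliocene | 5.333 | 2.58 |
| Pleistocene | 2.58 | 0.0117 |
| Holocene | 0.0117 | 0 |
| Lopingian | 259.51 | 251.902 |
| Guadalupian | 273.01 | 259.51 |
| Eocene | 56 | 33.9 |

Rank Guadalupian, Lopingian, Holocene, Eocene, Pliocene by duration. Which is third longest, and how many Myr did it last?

Durations: Guadalupian 13.5; Lopingian 7.608; Holocene 0.0117; Eocene 22.1; Pliocene 2.753 Myr.
Sorted longest-first: Eocene (22.1), Guadalupian (13.5), Lopingian (7.608), Pliocene (2.753), Holocene (0.0117).
The third longest is Lopingian at 7.608 Myr.

Lopingian, 7.608 million years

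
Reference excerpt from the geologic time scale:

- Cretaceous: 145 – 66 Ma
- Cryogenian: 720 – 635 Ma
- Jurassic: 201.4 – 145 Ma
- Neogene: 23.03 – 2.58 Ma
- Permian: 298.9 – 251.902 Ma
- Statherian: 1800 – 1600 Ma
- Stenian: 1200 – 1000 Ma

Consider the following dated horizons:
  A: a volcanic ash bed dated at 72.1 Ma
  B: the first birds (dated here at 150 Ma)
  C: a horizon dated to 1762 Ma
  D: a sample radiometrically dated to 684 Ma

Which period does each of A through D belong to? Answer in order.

Match each age against the start–end ranges in the excerpt: A = 72.1 Ma → Cretaceous (145–66); B = 150 Ma → Jurassic (201.4–145); C = 1762 Ma → Statherian (1800–1600); D = 684 Ma → Cryogenian (720–635).

A — Cretaceous; B — Jurassic; C — Statherian; D — Cryogenian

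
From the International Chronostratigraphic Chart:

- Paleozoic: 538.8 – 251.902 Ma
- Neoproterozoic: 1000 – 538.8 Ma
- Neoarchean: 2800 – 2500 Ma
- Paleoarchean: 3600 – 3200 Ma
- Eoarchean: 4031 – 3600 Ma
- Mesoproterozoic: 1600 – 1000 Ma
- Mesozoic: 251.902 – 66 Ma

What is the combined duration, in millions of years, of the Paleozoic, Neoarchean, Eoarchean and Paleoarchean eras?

1417.898 million years

Duration is start − end for each: (538.8 − 251.902) + (2800 − 2500) + (4031 − 3600) + (3600 − 3200).
That is 286.898 + 300 + 431 + 400, which totals 1417.898 million years.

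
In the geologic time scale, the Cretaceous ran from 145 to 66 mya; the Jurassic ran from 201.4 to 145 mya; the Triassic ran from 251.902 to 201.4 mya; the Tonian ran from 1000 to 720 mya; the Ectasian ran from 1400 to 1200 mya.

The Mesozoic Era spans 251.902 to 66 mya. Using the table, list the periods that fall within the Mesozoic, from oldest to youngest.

Triassic, Jurassic, Cretaceous

Periods with both bounds inside 251.902–66 Ma: Triassic (251.902–201.4), Jurassic (201.4–145), Cretaceous (145–66).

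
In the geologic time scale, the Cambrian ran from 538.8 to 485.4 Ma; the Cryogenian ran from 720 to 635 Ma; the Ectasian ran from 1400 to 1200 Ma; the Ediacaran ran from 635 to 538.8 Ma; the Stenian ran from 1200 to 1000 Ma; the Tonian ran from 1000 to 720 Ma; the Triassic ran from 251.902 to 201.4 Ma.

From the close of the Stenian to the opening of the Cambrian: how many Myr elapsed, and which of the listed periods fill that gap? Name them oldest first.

The Stenian closes at 1000 Ma and the Cambrian opens at 538.8 Ma, so the interval is 1000 − 538.8 = 461.2 Myr.
A period fits inside if it starts at or after 1000 Ma and ends at or before 538.8 Ma; oldest first that gives Tonian, Cryogenian, Ediacaran.

461.2 million years; Tonian, Cryogenian, Ediacaran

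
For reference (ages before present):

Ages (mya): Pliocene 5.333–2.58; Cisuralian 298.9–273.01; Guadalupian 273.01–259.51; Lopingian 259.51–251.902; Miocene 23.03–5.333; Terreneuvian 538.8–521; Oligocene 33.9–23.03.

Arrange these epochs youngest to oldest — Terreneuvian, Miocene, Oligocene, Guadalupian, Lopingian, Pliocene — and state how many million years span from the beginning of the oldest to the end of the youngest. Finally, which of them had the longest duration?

From the excerpt: Terreneuvian 538.8–521; Miocene 23.03–5.333; Oligocene 33.9–23.03; Guadalupian 273.01–259.51; Lopingian 259.51–251.902; Pliocene 5.333–2.58 (Ma).
Larger Ma is earlier, so the oldest is Terreneuvian and the youngest is Pliocene; youngest to oldest: Pliocene, Miocene, Oligocene, Lopingian, Guadalupian, Terreneuvian.
Oldest start 538.8 minus youngest end 2.58 gives 536.22 Myr overall.
Individual lengths (start − end): Oligocene 10.87; Miocene 17.697; Terreneuvian 17.8; Pliocene 2.753; Guadalupian 13.5; Lopingian 7.608. The largest is Terreneuvian at 17.8 Myr.

Pliocene → Miocene → Oligocene → Lopingian → Guadalupian → Terreneuvian; total span 536.22 Myr; longest is Terreneuvian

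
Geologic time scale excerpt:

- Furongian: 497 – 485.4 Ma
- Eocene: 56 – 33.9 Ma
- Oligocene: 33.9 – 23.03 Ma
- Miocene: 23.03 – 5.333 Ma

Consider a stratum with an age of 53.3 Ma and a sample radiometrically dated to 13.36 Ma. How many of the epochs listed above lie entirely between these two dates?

1

53.3 Ma sits inside the Eocene (56–33.9) and 13.36 Ma inside the Miocene (23.03–5.333); neither of those is wholly between the two dates.
The listed epochs lying completely between them are Oligocene — 1 in all.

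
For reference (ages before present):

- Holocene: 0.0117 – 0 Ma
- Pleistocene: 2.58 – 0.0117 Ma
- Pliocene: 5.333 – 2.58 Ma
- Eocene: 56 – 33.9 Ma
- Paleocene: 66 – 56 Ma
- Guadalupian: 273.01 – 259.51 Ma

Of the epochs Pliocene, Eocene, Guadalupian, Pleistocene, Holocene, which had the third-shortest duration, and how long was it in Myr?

Pliocene, 2.753 million years

Start − end for each: Pliocene 5.333 − 2.58 = 2.753; Eocene 56 − 33.9 = 22.1; Guadalupian 273.01 − 259.51 = 13.5; Pleistocene 2.58 − 0.0117 = 2.5683; Holocene 0.0117 − 0 = 0.0117.
Ranking these from shortest: Holocene < Pleistocene < Pliocene < Guadalupian < Eocene.
Position 3 in that ranking is Pliocene, which lasted 2.753 Myr.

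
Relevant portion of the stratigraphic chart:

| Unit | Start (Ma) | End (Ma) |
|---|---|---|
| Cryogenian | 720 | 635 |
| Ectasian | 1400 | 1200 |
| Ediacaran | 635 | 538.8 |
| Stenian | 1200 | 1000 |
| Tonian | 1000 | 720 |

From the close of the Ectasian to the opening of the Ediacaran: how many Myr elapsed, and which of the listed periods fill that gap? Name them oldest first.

The Ectasian closes at 1200 Ma and the Ediacaran opens at 635 Ma, so the interval is 1200 − 635 = 565 Myr.
A period fits inside if it starts at or after 1200 Ma and ends at or before 635 Ma; oldest first that gives Stenian, Tonian, Cryogenian.

565 million years; Stenian, Tonian, Cryogenian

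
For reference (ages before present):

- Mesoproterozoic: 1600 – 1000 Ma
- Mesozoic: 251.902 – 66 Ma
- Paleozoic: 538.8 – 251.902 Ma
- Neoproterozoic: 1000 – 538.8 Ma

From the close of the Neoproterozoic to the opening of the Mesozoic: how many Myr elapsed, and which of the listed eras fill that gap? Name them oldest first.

286.898 million years; Paleozoic

End of Neoproterozoic = 538.8 Ma; start of Mesozoic = 251.902 Ma.
Gap = 538.8 − 251.902 = 286.898 Myr.
Eras wholly inside 538.8–251.902 Ma: Paleozoic (538.8–251.902).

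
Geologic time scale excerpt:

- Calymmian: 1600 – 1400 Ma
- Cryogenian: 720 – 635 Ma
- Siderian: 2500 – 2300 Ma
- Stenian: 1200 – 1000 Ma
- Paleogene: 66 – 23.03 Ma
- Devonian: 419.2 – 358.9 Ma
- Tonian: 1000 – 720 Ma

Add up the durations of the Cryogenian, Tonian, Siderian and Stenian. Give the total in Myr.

765 million years

Each duration: Cryogenian = 85; Tonian = 280; Siderian = 200; Stenian = 200.
Sum: 85 + 280 + 200 + 200 = 765 Myr.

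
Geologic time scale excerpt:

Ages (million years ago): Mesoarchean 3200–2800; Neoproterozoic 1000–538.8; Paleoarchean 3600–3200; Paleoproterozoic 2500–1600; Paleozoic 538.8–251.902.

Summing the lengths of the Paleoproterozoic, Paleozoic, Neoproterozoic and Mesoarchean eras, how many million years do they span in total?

Duration is start − end for each: (2500 − 1600) + (538.8 − 251.902) + (1000 − 538.8) + (3200 − 2800).
That is 900 + 286.898 + 461.2 + 400, which totals 2048.098 million years.

2048.098 million years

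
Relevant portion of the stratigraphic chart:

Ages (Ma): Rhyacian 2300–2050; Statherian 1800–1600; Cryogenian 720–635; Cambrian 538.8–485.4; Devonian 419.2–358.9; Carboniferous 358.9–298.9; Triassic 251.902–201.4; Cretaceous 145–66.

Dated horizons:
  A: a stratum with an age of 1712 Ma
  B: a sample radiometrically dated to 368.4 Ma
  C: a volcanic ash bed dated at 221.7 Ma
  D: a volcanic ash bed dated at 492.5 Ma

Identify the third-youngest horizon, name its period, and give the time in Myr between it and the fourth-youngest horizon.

D, in the Cambrian; 1219.5 million years to A

Smaller Ma means younger, so youngest first: C 221.7 < B 368.4 < D 492.5 < A 1712.
Counting 3 along gives D (492.5 Ma); the excerpt puts that inside the Cambrian, 538.8–485.4 Ma.
Next in line is A (1712 Ma), and 1712 − 492.5 = 1219.5 Myr.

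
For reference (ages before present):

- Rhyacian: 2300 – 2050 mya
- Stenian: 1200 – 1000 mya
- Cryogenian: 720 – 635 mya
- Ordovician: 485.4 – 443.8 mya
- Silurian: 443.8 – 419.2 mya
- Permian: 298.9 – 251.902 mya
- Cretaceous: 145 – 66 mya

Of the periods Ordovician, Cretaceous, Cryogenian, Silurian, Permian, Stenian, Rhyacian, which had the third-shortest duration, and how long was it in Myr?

Permian, 46.998 million years

Start − end for each: Ordovician 485.4 − 443.8 = 41.6; Cretaceous 145 − 66 = 79; Cryogenian 720 − 635 = 85; Silurian 443.8 − 419.2 = 24.6; Permian 298.9 − 251.902 = 46.998; Stenian 1200 − 1000 = 200; Rhyacian 2300 − 2050 = 250.
Ranking these from shortest: Silurian < Ordovician < Permian < Cretaceous < Cryogenian < Stenian < Rhyacian.
Position 3 in that ranking is Permian, which lasted 46.998 Myr.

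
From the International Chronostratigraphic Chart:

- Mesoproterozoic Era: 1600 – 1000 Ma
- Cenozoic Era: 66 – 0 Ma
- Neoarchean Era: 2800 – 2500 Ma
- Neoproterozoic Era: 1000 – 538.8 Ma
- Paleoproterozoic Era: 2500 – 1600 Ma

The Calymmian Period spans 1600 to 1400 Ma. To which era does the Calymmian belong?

The Calymmian (1600–1400 Ma) lies entirely within 1600–1000 Ma, the Mesoproterozoic Era.

Mesoproterozoic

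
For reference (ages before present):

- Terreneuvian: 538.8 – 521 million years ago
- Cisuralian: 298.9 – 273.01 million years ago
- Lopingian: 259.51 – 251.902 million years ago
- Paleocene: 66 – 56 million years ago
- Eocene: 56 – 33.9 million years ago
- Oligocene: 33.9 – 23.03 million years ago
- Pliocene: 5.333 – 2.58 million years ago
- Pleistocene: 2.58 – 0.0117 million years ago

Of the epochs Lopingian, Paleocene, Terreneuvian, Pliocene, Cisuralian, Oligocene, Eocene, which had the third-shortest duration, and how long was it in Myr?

Durations: Lopingian 7.608; Paleocene 10; Terreneuvian 17.8; Pliocene 2.753; Cisuralian 25.89; Oligocene 10.87; Eocene 22.1 Myr.
Sorted shortest-first: Pliocene (2.753), Lopingian (7.608), Paleocene (10), Oligocene (10.87), Terreneuvian (17.8), Eocene (22.1), Cisuralian (25.89).
The third shortest is Paleocene at 10 Myr.

Paleocene, 10 million years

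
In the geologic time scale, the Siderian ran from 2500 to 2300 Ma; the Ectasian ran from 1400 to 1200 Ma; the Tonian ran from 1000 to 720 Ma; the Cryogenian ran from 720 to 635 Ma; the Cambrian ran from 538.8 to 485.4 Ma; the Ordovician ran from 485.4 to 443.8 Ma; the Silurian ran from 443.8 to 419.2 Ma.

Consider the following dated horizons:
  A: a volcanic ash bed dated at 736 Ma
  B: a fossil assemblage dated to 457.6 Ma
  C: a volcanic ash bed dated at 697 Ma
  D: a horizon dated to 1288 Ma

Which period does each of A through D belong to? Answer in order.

Match each age against the start–end ranges in the excerpt: A = 736 Ma → Tonian (1000–720); B = 457.6 Ma → Ordovician (485.4–443.8); C = 697 Ma → Cryogenian (720–635); D = 1288 Ma → Ectasian (1400–1200).

A — Tonian; B — Ordovician; C — Cryogenian; D — Ectasian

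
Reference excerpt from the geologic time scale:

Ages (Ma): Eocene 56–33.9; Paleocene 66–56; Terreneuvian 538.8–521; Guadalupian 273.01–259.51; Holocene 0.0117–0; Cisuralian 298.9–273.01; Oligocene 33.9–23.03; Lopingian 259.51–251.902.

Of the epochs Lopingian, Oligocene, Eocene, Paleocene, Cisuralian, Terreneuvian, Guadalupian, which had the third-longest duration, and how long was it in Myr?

Terreneuvian, 17.8 million years

Durations: Lopingian 7.608; Oligocene 10.87; Eocene 22.1; Paleocene 10; Cisuralian 25.89; Terreneuvian 17.8; Guadalupian 13.5 Myr.
Sorted longest-first: Cisuralian (25.89), Eocene (22.1), Terreneuvian (17.8), Guadalupian (13.5), Oligocene (10.87), Paleocene (10), Lopingian (7.608).
The third longest is Terreneuvian at 17.8 Myr.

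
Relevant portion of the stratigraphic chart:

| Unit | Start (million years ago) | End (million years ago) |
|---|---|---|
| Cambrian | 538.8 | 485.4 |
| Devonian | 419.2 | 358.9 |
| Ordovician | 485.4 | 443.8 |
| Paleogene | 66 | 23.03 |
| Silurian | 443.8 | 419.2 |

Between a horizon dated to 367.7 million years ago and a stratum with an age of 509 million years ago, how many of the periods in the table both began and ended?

509 Ma sits inside the Cambrian (538.8–485.4) and 367.7 Ma inside the Devonian (419.2–358.9); neither of those is wholly between the two dates.
The listed periods lying completely between them are Ordovician, Silurian — 2 in all.

2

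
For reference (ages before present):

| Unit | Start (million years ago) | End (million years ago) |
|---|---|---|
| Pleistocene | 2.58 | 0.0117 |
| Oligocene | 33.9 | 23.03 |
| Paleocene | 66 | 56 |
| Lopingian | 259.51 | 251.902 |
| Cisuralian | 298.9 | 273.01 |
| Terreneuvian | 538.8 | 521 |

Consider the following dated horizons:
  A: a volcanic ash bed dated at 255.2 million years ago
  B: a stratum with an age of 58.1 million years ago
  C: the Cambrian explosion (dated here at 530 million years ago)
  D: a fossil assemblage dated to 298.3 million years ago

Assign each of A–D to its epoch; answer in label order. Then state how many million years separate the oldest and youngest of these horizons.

A: 255.2 Ma lies in 259.51–251.902 Ma, so Lopingian.
B: 58.1 Ma lies in 66–56 Ma, so Paleocene.
C: 530 Ma lies in 538.8–521 Ma, so Terreneuvian.
D: 298.3 Ma lies in 298.9–273.01 Ma, so Cisuralian.
Oldest = 530 Ma, youngest = 58.1 Ma → span 471.9 Myr.

A — Lopingian; B — Paleocene; C — Terreneuvian; D — Cisuralian; span 471.9 million years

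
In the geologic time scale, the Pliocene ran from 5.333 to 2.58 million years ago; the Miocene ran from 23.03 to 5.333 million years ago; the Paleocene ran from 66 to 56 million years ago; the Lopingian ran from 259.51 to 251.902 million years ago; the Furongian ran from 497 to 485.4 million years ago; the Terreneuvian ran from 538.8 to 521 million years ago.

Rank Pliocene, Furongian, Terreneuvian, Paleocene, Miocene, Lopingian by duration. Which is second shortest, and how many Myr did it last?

Lopingian, 7.608 million years

Durations: Pliocene 2.753; Furongian 11.6; Terreneuvian 17.8; Paleocene 10; Miocene 17.697; Lopingian 7.608 Myr.
Sorted shortest-first: Pliocene (2.753), Lopingian (7.608), Paleocene (10), Furongian (11.6), Miocene (17.697), Terreneuvian (17.8).
The second shortest is Lopingian at 7.608 Myr.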